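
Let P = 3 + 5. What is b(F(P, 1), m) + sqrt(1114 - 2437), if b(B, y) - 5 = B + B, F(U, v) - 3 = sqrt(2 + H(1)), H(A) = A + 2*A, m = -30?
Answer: 11 + 2*sqrt(5) + 21*I*sqrt(3) ≈ 15.472 + 36.373*I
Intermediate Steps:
H(A) = 3*A
P = 8
F(U, v) = 3 + sqrt(5) (F(U, v) = 3 + sqrt(2 + 3*1) = 3 + sqrt(2 + 3) = 3 + sqrt(5))
b(B, y) = 5 + 2*B (b(B, y) = 5 + (B + B) = 5 + 2*B)
b(F(P, 1), m) + sqrt(1114 - 2437) = (5 + 2*(3 + sqrt(5))) + sqrt(1114 - 2437) = (5 + (6 + 2*sqrt(5))) + sqrt(-1323) = (11 + 2*sqrt(5)) + 21*I*sqrt(3) = 11 + 2*sqrt(5) + 21*I*sqrt(3)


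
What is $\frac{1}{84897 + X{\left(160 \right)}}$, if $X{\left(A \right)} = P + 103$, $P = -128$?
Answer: $\frac{1}{84872} \approx 1.1782 \cdot 10^{-5}$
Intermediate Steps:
$X{\left(A \right)} = -25$ ($X{\left(A \right)} = -128 + 103 = -25$)
$\frac{1}{84897 + X{\left(160 \right)}} = \frac{1}{84897 - 25} = \frac{1}{84872}$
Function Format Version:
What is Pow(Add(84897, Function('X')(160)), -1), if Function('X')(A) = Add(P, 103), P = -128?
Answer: Rational(1, 84872) ≈ 1.1782e-5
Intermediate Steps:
Function('X')(A) = -25 (Function('X')(A) = Add(-128, 103) = -25)
Pow(Add(84897, Function('X')(160)), -1) = Pow(Add(84897, -25), -1) = Pow(84872, -1) = Rational(1, 84872)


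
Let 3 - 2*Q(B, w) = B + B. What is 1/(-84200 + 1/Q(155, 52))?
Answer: -307/25849402 ≈ -1.1876e-5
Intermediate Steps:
Q(B, w) = 3/2 - B (Q(B, w) = 3/2 - (B + B)/2 = 3/2 - B)
1/(-84200 + 1/Q(155, 52)) = 1/(-84200 + 1/(3/2 - 1*155)) = 1/(-84200 + 1/(3/2 - 155)) = 1/(-84200 + 1/(-307/2)) = 1/(-84200 - 2/307) = 1/(-25849402/307) = -307/25849402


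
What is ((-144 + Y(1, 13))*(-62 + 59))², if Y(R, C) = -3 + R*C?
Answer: 161604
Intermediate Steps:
Y(R, C) = -3 + C*R
((-144 + Y(1, 13))*(-62 + 59))² = ((-144 + (-3 + 13*1))*(-62 + 59))² = ((-144 + (-3 + 13))*(-3))² = ((-144 + 10)*(-3))² = (-134*(-3))² = 402² = 161604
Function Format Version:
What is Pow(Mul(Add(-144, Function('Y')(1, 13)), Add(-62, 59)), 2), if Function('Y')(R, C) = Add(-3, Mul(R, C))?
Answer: 161604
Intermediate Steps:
Function('Y')(R, C) = Add(-3, Mul(C, R))
Pow(Mul(Add(-144, Function('Y')(1, 13)), Add(-62, 59)), 2) = Pow(Mul(Add(-144, Add(-3, Mul(13, 1))), Add(-62, 59)), 2) = Pow(Mul(Add(-144, Add(-3, 13)), -3), 2) = Pow(Mul(Add(-144, 10), -3), 2) = Pow(Mul(-134, -3), 2) = Pow(402, 2) = 161604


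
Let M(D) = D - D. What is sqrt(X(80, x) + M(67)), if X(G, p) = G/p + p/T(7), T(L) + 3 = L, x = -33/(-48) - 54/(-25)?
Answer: sqrt(59794448619)/45560 ≈ 5.3672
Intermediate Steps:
x = 1139/400 (x = -33*(-1/48) - 54*(-1/25) = 11/16 + 54/25 = 1139/400 ≈ 2.8475)
T(L) = -3 + L
M(D) = 0
X(G, p) = p/4 + G/p (X(G, p) = G/p + p/(-3 + 7) = G/p + p/4 = p/4 + G/p)
sqrt(X(80, x) + M(67)) = sqrt(((1/4)*(1139/400) + 80/(1139/400)) + 0) = sqrt((1139/1600 + 80*(400/1139)) + 0) = sqrt((1139/1600 + 32000/1139) + 0) = sqrt(52497321/1822400 + 0) = sqrt(52497321/1822400) = sqrt(59794448619)/45560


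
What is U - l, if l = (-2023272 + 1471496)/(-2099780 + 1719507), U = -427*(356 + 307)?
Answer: -107656218349/380273 ≈ -2.8310e+5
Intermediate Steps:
U = -283101 (U = -427*663 = -283101)
l = 551776/380273 (l = -551776/(-380273) = -551776*(-1/380273) = 551776/380273 ≈ 1.4510)
U - l = -283101 - 1*551776/380273 = -283101 - 551776/380273 = -107656218349/380273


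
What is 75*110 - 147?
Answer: 8103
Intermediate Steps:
75*110 - 147 = 8250 - 147 = 8103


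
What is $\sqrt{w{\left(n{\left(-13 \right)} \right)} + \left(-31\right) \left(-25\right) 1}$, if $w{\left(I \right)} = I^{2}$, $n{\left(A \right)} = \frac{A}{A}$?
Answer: $2 \sqrt{194} \approx 27.857$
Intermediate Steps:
$n{\left(A \right)} = 1$
$\sqrt{w{\left(n{\left(-13 \right)} \right)} + \left(-31\right) \left(-25\right) 1} = \sqrt{1^{2} + \left(-31\right) \left(-25\right) 1} = \sqrt{1 + 775 \cdot 1} = \sqrt{1 + 775} = \sqrt{776} = 2 \sqrt{194}$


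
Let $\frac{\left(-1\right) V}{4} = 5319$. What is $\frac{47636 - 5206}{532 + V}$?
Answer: $- \frac{21215}{10372} \approx -2.0454$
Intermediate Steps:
$V = -21276$ ($V = \left(-4\right) 5319 = -21276$)
$\frac{47636 - 5206}{532 + V} = \frac{47636 - 5206}{532 - 21276} = \frac{42430}{-20744} = 42430 \left(- \frac{1}{20744}\right) = - \frac{21215}{10372}$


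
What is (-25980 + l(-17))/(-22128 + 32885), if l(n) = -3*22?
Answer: -26046/10757 ≈ -2.4213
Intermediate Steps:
l(n) = -66
(-25980 + l(-17))/(-22128 + 32885) = (-25980 - 66)/(-22128 + 32885) = -26046/10757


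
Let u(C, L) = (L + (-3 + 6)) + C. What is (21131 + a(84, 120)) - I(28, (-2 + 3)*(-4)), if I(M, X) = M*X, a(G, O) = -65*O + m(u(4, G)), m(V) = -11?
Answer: 13432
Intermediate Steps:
u(C, L) = 3 + C + L (u(C, L) = (L + 3) + C = (3 + L) + C = 3 + C + L)
a(G, O) = -11 - 65*O (a(G, O) = -65*O - 11 = -11 - 65*O)
(21131 + a(84, 120)) - I(28, (-2 + 3)*(-4)) = (21131 + (-11 - 65*120)) - 28*(-2 + 3)*(-4) = (21131 + (-11 - 7800)) - 28*1*(-4) = (21131 - 7811) - 28*(-4) = 13320 - 1*(-112) = 13320 + 112 = 13432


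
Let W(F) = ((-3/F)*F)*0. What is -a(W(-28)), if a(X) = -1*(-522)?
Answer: -522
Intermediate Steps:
W(F) = 0 (W(F) = -3*0 = 0)
a(X) = 522
-a(W(-28)) = -1*522 = -522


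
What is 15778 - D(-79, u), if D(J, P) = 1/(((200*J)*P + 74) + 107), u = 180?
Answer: 44869776183/2843819 ≈ 15778.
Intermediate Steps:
D(J, P) = 1/(181 + 200*J*P) (D(J, P) = 1/((200*J*P + 74) + 107) = 1/((74 + 200*J*P) + 107) = 1/(181 + 200*J*P))
15778 - D(-79, u) = 15778 - 1/(181 + 200*(-79)*180) = 15778 - 1/(181 - 2844000) = 15778 - 1/(-2843819) = 15778 - 1*(-1/2843819) = 15778 + 1/2843819 = 44869776183/2843819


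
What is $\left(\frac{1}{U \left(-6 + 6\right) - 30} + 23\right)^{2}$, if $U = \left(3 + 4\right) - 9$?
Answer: $\frac{474721}{900} \approx 527.47$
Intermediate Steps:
$U = -2$ ($U = 7 - 9 = -2$)
$\left(\frac{1}{U \left(-6 + 6\right) - 30} + 23\right)^{2} = \left(\frac{1}{- 2 \left(-6 + 6\right) - 30} + 23\right)^{2} = \left(\frac{1}{\left(-2\right) 0 - 30} + 23\right)^{2} = \left(\frac{1}{0 - 30} + 23\right)^{2} = \left(\frac{1}{-30} + 23\right)^{2} = \left(- \frac{1}{30} + 23\right)^{2} = \left(\frac{689}{30}\right)^{2} = \frac{474721}{900}$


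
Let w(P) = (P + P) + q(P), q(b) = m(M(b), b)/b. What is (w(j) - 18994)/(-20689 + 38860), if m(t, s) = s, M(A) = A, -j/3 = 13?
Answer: -2119/2019 ≈ -1.0495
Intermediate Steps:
j = -39 (j = -3*13 = -39)
q(b) = 1 (q(b) = b/b = 1)
w(P) = 1 + 2*P (w(P) = (P + P) + 1 = 2*P + 1 = 1 + 2*P)
(w(j) - 18994)/(-20689 + 38860) = ((1 + 2*(-39)) - 18994)/(-20689 + 38860) = ((1 - 78) - 18994)/18171 = (-77 - 18994)*(1/18171) = -19071*1/18171 = -2119/2019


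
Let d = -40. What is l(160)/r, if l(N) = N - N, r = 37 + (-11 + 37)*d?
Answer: 0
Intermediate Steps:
r = -1003 (r = 37 + (-11 + 37)*(-40) = 37 + 26*(-40) = 37 - 1040 = -1003)
l(N) = 0
l(160)/r = 0/(-1003) = 0*(-1/1003) = 0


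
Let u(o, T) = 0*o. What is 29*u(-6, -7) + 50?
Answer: 50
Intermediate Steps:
u(o, T) = 0
29*u(-6, -7) + 50 = 29*0 + 50 = 0 + 50 = 50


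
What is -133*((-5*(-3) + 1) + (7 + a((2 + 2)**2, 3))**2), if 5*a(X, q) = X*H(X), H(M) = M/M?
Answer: -399133/25 ≈ -15965.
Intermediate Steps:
H(M) = 1
a(X, q) = X/5 (a(X, q) = (X*1)/5 = X/5)
-133*((-5*(-3) + 1) + (7 + a((2 + 2)**2, 3))**2) = -133*((-5*(-3) + 1) + (7 + (2 + 2)**2/5)**2) = -133*((15 + 1) + (7 + (1/5)*4**2)**2) = -133*(16 + (7 + (1/5)*16)**2) = -133*(16 + (7 + 16/5)**2) = -133*(16 + (51/5)**2) = -133*(16 + 2601/25) = -133*3001/25 = -399133/25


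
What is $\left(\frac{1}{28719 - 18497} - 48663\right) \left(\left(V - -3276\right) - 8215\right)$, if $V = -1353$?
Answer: $\frac{1564924800010}{5111} \approx 3.0619 \cdot 10^{8}$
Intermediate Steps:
$\left(\frac{1}{28719 - 18497} - 48663\right) \left(\left(V - -3276\right) - 8215\right) = \left(\frac{1}{28719 - 18497} - 48663\right) \left(\left(-1353 - -3276\right) - 8215\right) = \left(\frac{1}{10222} - 48663\right) \left(\left(-1353 + 3276\right) - 8215\right) = \left(\frac{1}{10222} - 48663\right) \left(1923 - 8215\right) = \left(- \frac{497433185}{10222}\right) \left(-6292\right) = \frac{1564924800010}{5111}$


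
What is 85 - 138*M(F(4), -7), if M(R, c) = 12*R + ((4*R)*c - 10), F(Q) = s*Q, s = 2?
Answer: 19129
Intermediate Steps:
F(Q) = 2*Q
M(R, c) = -10 + 12*R + 4*R*c (M(R, c) = 12*R + (4*R*c - 10) = 12*R + (-10 + 4*R*c) = -10 + 12*R + 4*R*c)
85 - 138*M(F(4), -7) = 85 - 138*(-10 + 12*(2*4) + 4*(2*4)*(-7)) = 85 - 138*(-10 + 12*8 + 4*8*(-7)) = 85 - 138*(-10 + 96 - 224) = 85 - 138*(-138) = 85 + 19044 = 19129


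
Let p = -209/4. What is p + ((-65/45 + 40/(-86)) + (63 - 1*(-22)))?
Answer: 47741/1548 ≈ 30.840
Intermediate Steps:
p = -209/4 (p = -209*¼ = -209/4 ≈ -52.250)
p + ((-65/45 + 40/(-86)) + (63 - 1*(-22))) = -209/4 + ((-65/45 + 40/(-86)) + (63 - 1*(-22))) = -209/4 + ((-65*1/45 + 40*(-1/86)) + (63 + 22)) = -209/4 + ((-13/9 - 20/43) + 85) = -209/4 + (-739/387 + 85) = -209/4 + 32156/387 = 47741/1548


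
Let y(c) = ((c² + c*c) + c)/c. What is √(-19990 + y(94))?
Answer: I*√19801 ≈ 140.72*I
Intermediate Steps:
y(c) = (c + 2*c²)/c (y(c) = ((c² + c²) + c)/c = (2*c² + c)/c = (c + 2*c²)/c)
√(-19990 + y(94)) = √(-19990 + (1 + 2*94)) = √(-19990 + (1 + 188)) = √(-19990 + 189) = √(-19801) = I*√19801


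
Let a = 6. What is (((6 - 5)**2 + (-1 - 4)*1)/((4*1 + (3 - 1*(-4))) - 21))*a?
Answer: 12/5 ≈ 2.4000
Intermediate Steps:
(((6 - 5)**2 + (-1 - 4)*1)/((4*1 + (3 - 1*(-4))) - 21))*a = (((6 - 5)**2 + (-1 - 4)*1)/((4*1 + (3 - 1*(-4))) - 21))*6 = ((1**2 - 5*1)/((4 + (3 + 4)) - 21))*6 = ((1 - 5)/((4 + 7) - 21))*6 = -4/(11 - 21)*6 = -4/(-10)*6 = -4*(-1/10)*6 = (2/5)*6 = 12/5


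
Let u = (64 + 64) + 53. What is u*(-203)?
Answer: -36743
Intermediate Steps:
u = 181 (u = 128 + 53 = 181)
u*(-203) = 181*(-203) = -36743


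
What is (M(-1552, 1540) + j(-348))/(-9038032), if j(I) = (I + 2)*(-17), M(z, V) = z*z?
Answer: -1207293/4519016 ≈ -0.26716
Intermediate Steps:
M(z, V) = z**2
j(I) = -34 - 17*I (j(I) = (2 + I)*(-17) = -34 - 17*I)
(M(-1552, 1540) + j(-348))/(-9038032) = ((-1552)**2 + (-34 - 17*(-348)))/(-9038032) = (2408704 + (-34 + 5916))*(-1/9038032) = (2408704 + 5882)*(-1/9038032) = 2414586*(-1/9038032) = -1207293/4519016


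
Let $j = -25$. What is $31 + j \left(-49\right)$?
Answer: $1256$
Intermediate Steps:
$31 + j \left(-49\right) = 31 - -1225 = 31 + 1225 = 1256$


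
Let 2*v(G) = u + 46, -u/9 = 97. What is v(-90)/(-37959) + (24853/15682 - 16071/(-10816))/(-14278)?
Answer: 490818760633103/45964260024938112 ≈ 0.010678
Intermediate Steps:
u = -873 (u = -9*97 = -873)
v(G) = -827/2 (v(G) = (-873 + 46)/2 = (½)*(-827) = -827/2)
v(-90)/(-37959) + (24853/15682 - 16071/(-10816))/(-14278) = -827/2/(-37959) + (24853/15682 - 16071/(-10816))/(-14278) = -827/2*(-1/37959) + (24853*(1/15682) - 16071*(-1/10816))*(-1/14278) = 827/75918 + (24853/15682 + 16071/10816)*(-1/14278) = 827/75918 + (260417735/84808256)*(-1/14278) = 827/75918 - 260417735/1210892279168 = 490818760633103/45964260024938112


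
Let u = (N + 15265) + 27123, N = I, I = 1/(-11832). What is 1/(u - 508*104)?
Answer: -11832/123573409 ≈ -9.5749e-5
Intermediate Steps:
I = -1/11832 ≈ -8.4517e-5
N = -1/11832 ≈ -8.4517e-5
u = 501534815/11832 (u = (-1/11832 + 15265) + 27123 = 180615479/11832 + 27123 = 501534815/11832 ≈ 42388.)
1/(u - 508*104) = 1/(501534815/11832 - 508*104) = 1/(501534815/11832 - 52832) = 1/(-123573409/11832) = -11832/123573409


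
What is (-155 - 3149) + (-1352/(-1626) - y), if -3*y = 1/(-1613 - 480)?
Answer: -5620701539/1701609 ≈ -3303.2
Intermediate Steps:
y = 1/6279 (y = -1/(3*(-1613 - 480)) = -⅓/(-2093) = -⅓*(-1/2093) = 1/6279 ≈ 0.00015926)
(-155 - 3149) + (-1352/(-1626) - y) = (-155 - 3149) + (-1352/(-1626) - 1*1/6279) = -3304 + (-1352*(-1/1626) - 1/6279) = -3304 + (676/813 - 1/6279) = -3304 + 1414597/1701609 = -5620701539/1701609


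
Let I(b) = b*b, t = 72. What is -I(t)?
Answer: -5184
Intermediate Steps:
I(b) = b**2
-I(t) = -1*72**2 = -1*5184 = -5184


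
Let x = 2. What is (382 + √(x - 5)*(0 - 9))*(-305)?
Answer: -116510 + 2745*I*√3 ≈ -1.1651e+5 + 4754.5*I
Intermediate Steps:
(382 + √(x - 5)*(0 - 9))*(-305) = (382 + √(2 - 5)*(0 - 9))*(-305) = (382 + √(-3)*(-9))*(-305) = (382 + (I*√3)*(-9))*(-305) = (382 - 9*I*√3)*(-305) = -116510 + 2745*I*√3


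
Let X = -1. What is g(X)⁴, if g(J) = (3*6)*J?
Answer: 104976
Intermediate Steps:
g(J) = 18*J
g(X)⁴ = (18*(-1))⁴ = (-18)⁴ = 104976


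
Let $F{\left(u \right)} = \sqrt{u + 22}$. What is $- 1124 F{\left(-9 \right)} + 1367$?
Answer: $1367 - 1124 \sqrt{13} \approx -2685.6$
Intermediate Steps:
$F{\left(u \right)} = \sqrt{22 + u}$
$- 1124 F{\left(-9 \right)} + 1367 = - 1124 \sqrt{22 - 9} + 1367 = - 1124 \sqrt{13} + 1367 = 1367 - 1124 \sqrt{13}$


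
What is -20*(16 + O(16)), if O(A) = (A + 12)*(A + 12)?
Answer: -16000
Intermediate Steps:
O(A) = (12 + A)² (O(A) = (12 + A)*(12 + A) = (12 + A)²)
-20*(16 + O(16)) = -20*(16 + (12 + 16)²) = -20*(16 + 28²) = -20*(16 + 784) = -20*800 = -16000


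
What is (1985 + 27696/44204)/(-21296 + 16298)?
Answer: -3134737/7890414 ≈ -0.39728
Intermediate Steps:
(1985 + 27696/44204)/(-21296 + 16298) = (1985 + 27696*(1/44204))/(-4998) = (1985 + 6924/11051)*(-1/4998) = (21943159/11051)*(-1/4998) = -3134737/7890414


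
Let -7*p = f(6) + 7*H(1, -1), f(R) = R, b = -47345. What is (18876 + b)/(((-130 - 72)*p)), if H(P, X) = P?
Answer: -199283/2626 ≈ -75.888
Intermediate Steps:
p = -13/7 (p = -(6 + 7*1)/7 = -(6 + 7)/7 = -⅐*13 = -13/7 ≈ -1.8571)
(18876 + b)/(((-130 - 72)*p)) = (18876 - 47345)/(((-130 - 72)*(-13/7))) = -28469/((-202*(-13/7))) = -28469/2626/7 = -28469*7/2626 = -199283/2626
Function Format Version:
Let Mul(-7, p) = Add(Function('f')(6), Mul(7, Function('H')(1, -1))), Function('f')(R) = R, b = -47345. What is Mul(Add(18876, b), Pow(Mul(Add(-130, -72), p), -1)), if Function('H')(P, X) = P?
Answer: Rational(-199283, 2626) ≈ -75.888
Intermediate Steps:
p = Rational(-13, 7) (p = Mul(Rational(-1, 7), Add(6, Mul(7, 1))) = Mul(Rational(-1, 7), Add(6, 7)) = Mul(Rational(-1, 7), 13) = Rational(-13, 7) ≈ -1.8571)
Mul(Add(18876, b), Pow(Mul(Add(-130, -72), p), -1)) = Mul(Add(18876, -47345), Pow(Mul(Add(-130, -72), Rational(-13, 7)), -1)) = Mul(-28469, Pow(Mul(-202, Rational(-13, 7)), -1)) = Mul(-28469, Pow(Rational(2626, 7), -1)) = Mul(-28469, Rational(7, 2626)) = Rational(-199283, 2626)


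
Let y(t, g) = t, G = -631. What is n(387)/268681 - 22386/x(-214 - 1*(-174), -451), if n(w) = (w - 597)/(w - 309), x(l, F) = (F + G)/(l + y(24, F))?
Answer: -89361153857/269947639 ≈ -331.03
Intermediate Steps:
x(l, F) = (-631 + F)/(24 + l) (x(l, F) = (F - 631)/(l + 24) = (-631 + F)/(24 + l))
n(w) = (-597 + w)/(-309 + w)
n(387)/268681 - 22386/x(-214 - 1*(-174), -451) = ((-597 + 387)/(-309 + 387))/268681 - 22386*(24 + (-214 - 1*(-174)))/(-631 - 451) = (-210/78)*(1/268681) - 22386/(-1082/(24 + (-214 + 174))) = ((1/78)*(-210))*(1/268681) - 22386/(-1082/(24 - 40)) = -35/13*1/268681 - 22386/(-1082/(-16)) = -5/498979 - 22386/((-1/16*(-1082))) = -5/498979 - 22386/541/8 = -5/498979 - 22386*8/541 = -5/498979 - 179088/541 = -89361153857/269947639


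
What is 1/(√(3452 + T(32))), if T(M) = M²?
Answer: √1119/2238 ≈ 0.014947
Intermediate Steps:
1/(√(3452 + T(32))) = 1/(√(3452 + 32²)) = 1/(√(3452 + 1024)) = 1/(√4476) = 1/(2*√1119) = √1119/2238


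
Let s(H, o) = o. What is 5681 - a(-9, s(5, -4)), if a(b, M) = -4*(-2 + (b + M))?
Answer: 5621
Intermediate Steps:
a(b, M) = 8 - 4*M - 4*b (a(b, M) = -4*(-2 + (M + b)) = -4*(-2 + M + b) = 8 - 4*M - 4*b)
5681 - a(-9, s(5, -4)) = 5681 - (8 - 4*(-4) - 4*(-9)) = 5681 - (8 + 16 + 36) = 5681 - 1*60 = 5681 - 60 = 5621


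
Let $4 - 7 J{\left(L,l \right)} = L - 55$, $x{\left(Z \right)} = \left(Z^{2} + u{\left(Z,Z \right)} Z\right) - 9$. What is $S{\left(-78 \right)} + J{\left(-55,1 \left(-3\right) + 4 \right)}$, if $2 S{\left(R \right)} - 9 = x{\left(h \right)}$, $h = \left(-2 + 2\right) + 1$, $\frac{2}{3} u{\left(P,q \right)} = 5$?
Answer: $\frac{575}{28} \approx 20.536$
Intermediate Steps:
$u{\left(P,q \right)} = \frac{15}{2}$ ($u{\left(P,q \right)} = \frac{3}{2} \cdot 5 = \frac{15}{2}$)
$h = 1$ ($h = 0 + 1 = 1$)
$x{\left(Z \right)} = -9 + Z^{2} + \frac{15 Z}{2}$ ($x{\left(Z \right)} = \left(Z^{2} + \frac{15 Z}{2}\right) - 9 = -9 + Z^{2} + \frac{15 Z}{2}$)
$S{\left(R \right)} = \frac{17}{4}$ ($S{\left(R \right)} = \frac{9}{2} + \frac{-9 + 1^{2} + \frac{15}{2} \cdot 1}{2} = \frac{9}{2} + \frac{-9 + 1 + \frac{15}{2}}{2} = \frac{9}{2} + \frac{1}{2} \left(- \frac{1}{2}\right) = \frac{9}{2} - \frac{1}{4} = \frac{17}{4}$)
$J{\left(L,l \right)} = \frac{59}{7} - \frac{L}{7}$ ($J{\left(L,l \right)} = \frac{4}{7} - \frac{L - 55}{7} = \frac{4}{7} - \frac{-55 + L}{7} = \frac{4}{7} - \left(- \frac{55}{7} + \frac{L}{7}\right) = \frac{59}{7} - \frac{L}{7}$)
$S{\left(-78 \right)} + J{\left(-55,1 \left(-3\right) + 4 \right)} = \frac{17}{4} + \left(\frac{59}{7} - - \frac{55}{7}\right) = \frac{17}{4} + \left(\frac{59}{7} + \frac{55}{7}\right) = \frac{17}{4} + \frac{114}{7} = \frac{575}{28}$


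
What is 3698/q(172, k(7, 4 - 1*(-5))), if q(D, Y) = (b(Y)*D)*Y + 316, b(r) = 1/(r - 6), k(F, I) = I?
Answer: 1849/416 ≈ 4.4447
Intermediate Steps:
b(r) = 1/(-6 + r)
q(D, Y) = 316 + D*Y/(-6 + Y) (q(D, Y) = (D/(-6 + Y))*Y + 316 = D*Y/(-6 + Y) + 316 = 316 + D*Y/(-6 + Y))
3698/q(172, k(7, 4 - 1*(-5))) = 3698/(((-1896 + 316*(4 - 1*(-5)) + 172*(4 - 1*(-5)))/(-6 + (4 - 1*(-5))))) = 3698/(((-1896 + 316*(4 + 5) + 172*(4 + 5))/(-6 + (4 + 5)))) = 3698/(((-1896 + 316*9 + 172*9)/(-6 + 9))) = 3698/(((-1896 + 2844 + 1548)/3)) = 3698/(((⅓)*2496)) = 3698/832 = 3698*(1/832) = 1849/416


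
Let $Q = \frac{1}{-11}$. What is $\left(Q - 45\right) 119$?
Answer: $- \frac{59024}{11} \approx -5365.8$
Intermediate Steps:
$Q = - \frac{1}{11} \approx -0.090909$
$\left(Q - 45\right) 119 = \left(- \frac{1}{11} - 45\right) 119 = \left(- \frac{496}{11}\right) 119 = - \frac{59024}{11}$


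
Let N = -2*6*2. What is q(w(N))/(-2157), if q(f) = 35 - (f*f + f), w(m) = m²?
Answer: 332317/2157 ≈ 154.06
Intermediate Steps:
N = -24 (N = -12*2 = -24)
q(f) = 35 - f - f² (q(f) = 35 - (f² + f) = 35 - (f + f²) = 35 + (-f - f²) = 35 - f - f²)
q(w(N))/(-2157) = (35 - 1*(-24)² - ((-24)²)²)/(-2157) = (35 - 1*576 - 1*576²)*(-1/2157) = (35 - 576 - 1*331776)*(-1/2157) = (35 - 576 - 331776)*(-1/2157) = -332317*(-1/2157) = 332317/2157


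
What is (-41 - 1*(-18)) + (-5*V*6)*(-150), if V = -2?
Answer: -9023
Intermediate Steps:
(-41 - 1*(-18)) + (-5*V*6)*(-150) = (-41 - 1*(-18)) + (-5*(-2)*6)*(-150) = (-41 + 18) + (10*6)*(-150) = -23 + 60*(-150) = -23 - 9000 = -9023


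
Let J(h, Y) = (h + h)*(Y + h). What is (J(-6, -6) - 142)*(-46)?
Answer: -92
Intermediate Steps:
J(h, Y) = 2*h*(Y + h) (J(h, Y) = (2*h)*(Y + h) = 2*h*(Y + h))
(J(-6, -6) - 142)*(-46) = (2*(-6)*(-6 - 6) - 142)*(-46) = (2*(-6)*(-12) - 142)*(-46) = (144 - 142)*(-46) = 2*(-46) = -92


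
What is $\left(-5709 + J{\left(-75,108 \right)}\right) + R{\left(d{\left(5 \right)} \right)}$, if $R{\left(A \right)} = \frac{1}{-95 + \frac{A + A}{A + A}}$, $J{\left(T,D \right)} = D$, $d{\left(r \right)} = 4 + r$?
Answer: $- \frac{526495}{94} \approx -5601.0$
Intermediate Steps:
$R{\left(A \right)} = - \frac{1}{94}$ ($R{\left(A \right)} = \frac{1}{-95 + \frac{2 A}{2 A}} = \frac{1}{-95 + 2 A \frac{1}{2 A}} = \frac{1}{-95 + 1} = \frac{1}{-94} = - \frac{1}{94}$)
$\left(-5709 + J{\left(-75,108 \right)}\right) + R{\left(d{\left(5 \right)} \right)} = \left(-5709 + 108\right) - \frac{1}{94} = -5601 - \frac{1}{94} = - \frac{526495}{94}$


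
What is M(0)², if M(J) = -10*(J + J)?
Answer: 0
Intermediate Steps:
M(J) = -20*J
M(0)² = (-20*0)² = 0² = 0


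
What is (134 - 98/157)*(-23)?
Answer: -481620/157 ≈ -3067.6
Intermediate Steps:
(134 - 98/157)*(-23) = (20940/157)*(-23) = -481620/157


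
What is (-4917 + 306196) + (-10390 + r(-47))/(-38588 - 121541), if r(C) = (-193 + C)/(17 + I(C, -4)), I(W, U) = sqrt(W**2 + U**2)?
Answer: 5837465360846/19375609 + 75*sqrt(89)/19375609 ≈ 3.0128e+5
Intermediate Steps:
I(W, U) = sqrt(U**2 + W**2)
r(C) = (-193 + C)/(17 + sqrt(16 + C**2)) (r(C) = (-193 + C)/(17 + sqrt((-4)**2 + C**2)) = (-193 + C)/(17 + sqrt(16 + C**2)))
(-4917 + 306196) + (-10390 + r(-47))/(-38588 - 121541) = (-4917 + 306196) + (-10390 + (-193 - 47)/(17 + sqrt(16 + (-47)**2)))/(-38588 - 121541) = 301279 + (-10390 - 240/(17 + sqrt(16 + 2209)))/(-160129) = 301279 + (-10390 - 240/(17 + sqrt(2225)))*(-1/160129) = 301279 + (-10390 - 240/(17 + 5*sqrt(89)))*(-1/160129) = 301279 + (10390/160129 + 240/(160129*(17 + 5*sqrt(89)))) = 48243515381/160129 + 240/(160129*(17 + 5*sqrt(89)))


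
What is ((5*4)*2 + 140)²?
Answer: 32400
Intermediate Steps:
((5*4)*2 + 140)² = (20*2 + 140)² = (40 + 140)² = 180² = 32400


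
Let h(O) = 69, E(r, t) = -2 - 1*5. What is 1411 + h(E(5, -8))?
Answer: 1480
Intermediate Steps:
E(r, t) = -7 (E(r, t) = -2 - 5 = -7)
1411 + h(E(5, -8)) = 1411 + 69 = 1480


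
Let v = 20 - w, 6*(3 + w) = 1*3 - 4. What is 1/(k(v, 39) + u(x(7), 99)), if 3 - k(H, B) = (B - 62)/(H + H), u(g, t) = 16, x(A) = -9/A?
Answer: 139/2710 ≈ 0.051292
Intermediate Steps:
w = -19/6 (w = -3 + (1*3 - 4)/6 = -3 + (3 - 4)/6 = -3 + (1/6)*(-1) = -3 - 1/6 = -19/6 ≈ -3.1667)
v = 139/6 (v = 20 - 1*(-19/6) = 20 + 19/6 = 139/6 ≈ 23.167)
k(H, B) = 3 - (-62 + B)/(2*H) (k(H, B) = 3 - (B - 62)/(H + H) = 3 - (-62 + B)/(2*H))
1/(k(v, 39) + u(x(7), 99)) = 1/((62 - 1*39 + 6*(139/6))/(2*(139/6)) + 16) = 1/((1/2)*(6/139)*(62 - 39 + 139) + 16) = 1/((1/2)*(6/139)*162 + 16) = 1/(486/139 + 16) = 1/(2710/139) = 139/2710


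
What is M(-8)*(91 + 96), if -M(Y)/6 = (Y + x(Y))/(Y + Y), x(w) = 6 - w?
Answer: 1683/4 ≈ 420.75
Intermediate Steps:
M(Y) = -18/Y (M(Y) = -6*(Y + (6 - Y))/(Y + Y) = -36/(2*Y) = -36*1/(2*Y) = -18/Y)
M(-8)*(91 + 96) = (-18/(-8))*(91 + 96) = -18*(-1/8)*187 = (9/4)*187 = 1683/4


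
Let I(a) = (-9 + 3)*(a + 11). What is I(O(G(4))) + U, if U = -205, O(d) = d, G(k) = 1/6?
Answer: -272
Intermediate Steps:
G(k) = ⅙
I(a) = -66 - 6*a (I(a) = -6*(11 + a) = -66 - 6*a)
I(O(G(4))) + U = (-66 - 6*⅙) - 205 = (-66 - 1) - 205 = -67 - 205 = -272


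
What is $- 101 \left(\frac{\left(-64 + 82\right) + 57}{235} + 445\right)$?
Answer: $- \frac{2113930}{47} \approx -44977.0$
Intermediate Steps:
$- 101 \left(\frac{\left(-64 + 82\right) + 57}{235} + 445\right) = - 101 \left(\left(18 + 57\right) \frac{1}{235} + 445\right) = - 101 \left(75 \cdot \frac{1}{235} + 445\right) = - 101 \left(\frac{15}{47} + 445\right) = \left(-101\right) \frac{20930}{47} = - \frac{2113930}{47}$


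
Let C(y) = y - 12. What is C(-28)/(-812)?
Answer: 10/203 ≈ 0.049261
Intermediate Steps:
C(y) = -12 + y
C(-28)/(-812) = (-12 - 28)/(-812) = -40*(-1/812) = 10/203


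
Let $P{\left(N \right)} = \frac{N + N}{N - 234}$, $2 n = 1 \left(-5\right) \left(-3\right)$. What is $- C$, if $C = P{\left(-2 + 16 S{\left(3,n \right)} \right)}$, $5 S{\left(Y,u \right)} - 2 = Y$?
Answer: $\frac{7}{55} \approx 0.12727$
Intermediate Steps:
$n = \frac{15}{2}$ ($n = \frac{1 \left(-5\right) \left(-3\right)}{2} = \frac{\left(-5\right) \left(-3\right)}{2} = \frac{1}{2} \cdot 15 = \frac{15}{2} \approx 7.5$)
$S{\left(Y,u \right)} = \frac{2}{5} + \frac{Y}{5}$
$P{\left(N \right)} = \frac{2 N}{-234 + N}$
$C = - \frac{7}{55}$ ($C = \frac{2 \left(-2 + 16 \left(\frac{2}{5} + \frac{1}{5} \cdot 3\right)\right)}{-234 - \left(2 - 16 \left(\frac{2}{5} + \frac{1}{5} \cdot 3\right)\right)} = \frac{2 \left(-2 + 16 \left(\frac{2}{5} + \frac{3}{5}\right)\right)}{-234 - \left(2 - 16 \left(\frac{2}{5} + \frac{3}{5}\right)\right)} = \frac{2 \left(-2 + 16 \cdot 1\right)}{-234 + \left(-2 + 16 \cdot 1\right)} = \frac{2 \left(-2 + 16\right)}{-234 + \left(-2 + 16\right)} = 2 \cdot 14 \frac{1}{-234 + 14} = 2 \cdot 14 \frac{1}{-220} = 2 \cdot 14 \left(- \frac{1}{220}\right) = - \frac{7}{55} \approx -0.12727$)
$- C = \left(-1\right) \left(- \frac{7}{55}\right) = \frac{7}{55}$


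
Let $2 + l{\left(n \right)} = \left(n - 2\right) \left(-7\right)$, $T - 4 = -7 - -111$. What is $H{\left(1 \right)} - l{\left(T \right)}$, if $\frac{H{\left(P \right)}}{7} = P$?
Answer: $751$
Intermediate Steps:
$T = 108$ ($T = 4 - -104 = 4 + \left(-7 + 111\right) = 4 + 104 = 108$)
$H{\left(P \right)} = 7 P$
$l{\left(n \right)} = 12 - 7 n$ ($l{\left(n \right)} = -2 + \left(n - 2\right) \left(-7\right) = -2 + \left(-2 + n\right) \left(-7\right) = -2 - \left(-14 + 7 n\right) = 12 - 7 n$)
$H{\left(1 \right)} - l{\left(T \right)} = 7 \cdot 1 - \left(12 - 756\right) = 7 - \left(12 - 756\right) = 7 - -744 = 7 + 744 = 751$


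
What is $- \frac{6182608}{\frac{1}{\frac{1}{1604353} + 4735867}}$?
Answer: $- \frac{46975470601876327616}{1604353} \approx -2.928 \cdot 10^{13}$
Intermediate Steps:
$- \frac{6182608}{\frac{1}{\frac{1}{1604353} + 4735867}} = - \frac{6182608}{\frac{1}{\frac{7598002429052}{1604353}}} = - \frac{6182608}{\frac{1604353}{7598002429052}} = \left(-6182608\right) \frac{7598002429052}{1604353} = - \frac{46975470601876327616}{1604353}$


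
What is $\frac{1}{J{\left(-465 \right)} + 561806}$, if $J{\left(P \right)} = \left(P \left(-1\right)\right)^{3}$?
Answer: $\frac{1}{101106431} \approx 9.8906 \cdot 10^{-9}$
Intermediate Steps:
$J{\left(P \right)} = - P^{3}$ ($J{\left(P \right)} = \left(- P\right)^{3} = - P^{3}$)
$\frac{1}{J{\left(-465 \right)} + 561806} = \frac{1}{- \left(-465\right)^{3} + 561806} = \frac{1}{\left(-1\right) \left(-100544625\right) + 561806} = \frac{1}{100544625 + 561806} = \frac{1}{101106431}$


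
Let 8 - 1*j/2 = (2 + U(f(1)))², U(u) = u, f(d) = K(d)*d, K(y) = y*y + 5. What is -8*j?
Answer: 896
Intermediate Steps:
K(y) = 5 + y² (K(y) = y² + 5 = 5 + y²)
f(d) = d*(5 + d²) (f(d) = (5 + d²)*d = d*(5 + d²))
j = -112 (j = 16 - 2*(2 + 1*(5 + 1²))² = 16 - 2*(2 + 1*(5 + 1))² = 16 - 2*(2 + 1*6)² = 16 - 2*(2 + 6)² = 16 - 2*8² = 16 - 2*64 = 16 - 128 = -112)
-8*j = -8*(-112) = 896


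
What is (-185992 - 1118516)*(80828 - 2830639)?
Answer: 3587150447988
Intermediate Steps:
(-185992 - 1118516)*(80828 - 2830639) = -1304508*(-2749811) = 3587150447988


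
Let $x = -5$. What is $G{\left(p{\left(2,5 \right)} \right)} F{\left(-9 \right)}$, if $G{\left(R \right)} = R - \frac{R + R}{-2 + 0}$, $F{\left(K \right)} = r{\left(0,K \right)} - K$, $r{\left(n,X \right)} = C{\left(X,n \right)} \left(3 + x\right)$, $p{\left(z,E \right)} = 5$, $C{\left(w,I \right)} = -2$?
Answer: $130$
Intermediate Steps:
$r{\left(n,X \right)} = 4$ ($r{\left(n,X \right)} = - 2 \left(3 - 5\right) = \left(-2\right) \left(-2\right) = 4$)
$F{\left(K \right)} = 4 - K$
$G{\left(R \right)} = 2 R$ ($G{\left(R \right)} = R - \frac{2 R}{-2} = R - 2 R \left(- \frac{1}{2}\right) = R - - R = R + R = 2 R$)
$G{\left(p{\left(2,5 \right)} \right)} F{\left(-9 \right)} = 2 \cdot 5 \left(4 - -9\right) = 10 \left(4 + 9\right) = 10 \cdot 13 = 130$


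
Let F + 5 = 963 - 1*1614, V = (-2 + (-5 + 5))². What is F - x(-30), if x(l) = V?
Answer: -660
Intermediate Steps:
V = 4 (V = (-2 + 0)² = (-2)² = 4)
F = -656 (F = -5 + (963 - 1*1614) = -5 + (963 - 1614) = -5 - 651 = -656)
x(l) = 4
F - x(-30) = -656 - 1*4 = -656 - 4 = -660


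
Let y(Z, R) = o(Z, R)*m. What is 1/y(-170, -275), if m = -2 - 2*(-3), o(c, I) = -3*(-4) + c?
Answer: -1/632 ≈ -0.0015823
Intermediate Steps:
o(c, I) = 12 + c
m = 4 (m = -2 + 6 = 4)
y(Z, R) = 48 + 4*Z (y(Z, R) = (12 + Z)*4 = 48 + 4*Z)
1/y(-170, -275) = 1/(48 + 4*(-170)) = 1/(48 - 680) = 1/(-632) = -1/632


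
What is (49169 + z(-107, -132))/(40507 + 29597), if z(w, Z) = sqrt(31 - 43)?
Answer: 49169/70104 + I*sqrt(3)/35052 ≈ 0.70137 + 4.9414e-5*I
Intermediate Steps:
z(w, Z) = 2*I*sqrt(3) (z(w, Z) = sqrt(-12) = 2*I*sqrt(3))
(49169 + z(-107, -132))/(40507 + 29597) = (49169 + 2*I*sqrt(3))/(40507 + 29597) = (49169 + 2*I*sqrt(3))/70104 = (49169 + 2*I*sqrt(3))*(1/70104) = 49169/70104 + I*sqrt(3)/35052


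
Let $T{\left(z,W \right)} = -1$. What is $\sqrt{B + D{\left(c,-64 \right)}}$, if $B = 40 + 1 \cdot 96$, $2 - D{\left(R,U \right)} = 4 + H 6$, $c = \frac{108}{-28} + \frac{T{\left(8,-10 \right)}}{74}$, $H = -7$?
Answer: $4 \sqrt{11} \approx 13.266$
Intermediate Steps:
$c = - \frac{2005}{518}$ ($c = \frac{108}{-28} - \frac{1}{74} = 108 \left(- \frac{1}{28}\right) - \frac{1}{74} = - \frac{27}{7} - \frac{1}{74} = - \frac{2005}{518} \approx -3.8707$)
$D{\left(R,U \right)} = 40$ ($D{\left(R,U \right)} = 2 - \left(4 - 42\right) = 2 - -38 = 2 + 38 = 40$)
$B = 136$ ($B = 40 + 96 = 136$)
$\sqrt{B + D{\left(c,-64 \right)}} = \sqrt{136 + 40} = \sqrt{176} = 4 \sqrt{11}$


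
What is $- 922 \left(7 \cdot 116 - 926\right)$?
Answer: $105108$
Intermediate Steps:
$- 922 \left(7 \cdot 116 - 926\right) = - 922 \left(812 - 926\right) = \left(-922\right) \left(-114\right) = 105108$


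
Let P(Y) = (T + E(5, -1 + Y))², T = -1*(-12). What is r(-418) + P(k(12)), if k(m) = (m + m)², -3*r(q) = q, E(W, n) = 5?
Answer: 1285/3 ≈ 428.33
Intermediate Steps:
T = 12
r(q) = -q/3
k(m) = 4*m² (k(m) = (2*m)² = 4*m²)
P(Y) = 289 (P(Y) = (12 + 5)² = 17² = 289)
r(-418) + P(k(12)) = -⅓*(-418) + 289 = 418/3 + 289 = 1285/3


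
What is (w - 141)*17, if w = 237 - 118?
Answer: -374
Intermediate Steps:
w = 119
(w - 141)*17 = (119 - 141)*17 = -22*17 = -374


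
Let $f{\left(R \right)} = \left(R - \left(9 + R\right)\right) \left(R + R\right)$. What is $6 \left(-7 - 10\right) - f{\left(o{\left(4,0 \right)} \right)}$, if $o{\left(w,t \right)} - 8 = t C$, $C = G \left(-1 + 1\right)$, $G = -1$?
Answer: $42$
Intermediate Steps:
$C = 0$ ($C = - (-1 + 1) = \left(-1\right) 0 = 0$)
$o{\left(w,t \right)} = 8$ ($o{\left(w,t \right)} = 8 + t 0 = 8 + 0 = 8$)
$f{\left(R \right)} = - 18 R$ ($f{\left(R \right)} = - 9 \cdot 2 R = - 18 R$)
$6 \left(-7 - 10\right) - f{\left(o{\left(4,0 \right)} \right)} = 6 \left(-7 - 10\right) - \left(-18\right) 8 = 6 \left(-17\right) - -144 = -102 + 144 = 42$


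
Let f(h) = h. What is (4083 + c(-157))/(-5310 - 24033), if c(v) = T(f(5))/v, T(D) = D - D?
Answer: -1361/9781 ≈ -0.13915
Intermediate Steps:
T(D) = 0
c(v) = 0 (c(v) = 0/v = 0)
(4083 + c(-157))/(-5310 - 24033) = (4083 + 0)/(-5310 - 24033) = 4083/(-29343) = 4083*(-1/29343) = -1361/9781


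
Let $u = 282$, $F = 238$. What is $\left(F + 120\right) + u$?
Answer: $640$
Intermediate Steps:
$\left(F + 120\right) + u = \left(238 + 120\right) + 282 = 358 + 282 = 640$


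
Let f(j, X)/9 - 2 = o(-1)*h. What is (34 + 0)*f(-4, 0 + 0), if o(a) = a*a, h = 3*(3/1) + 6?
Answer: 5202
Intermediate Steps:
h = 15 (h = 3*(3*1) + 6 = 3*3 + 6 = 9 + 6 = 15)
o(a) = a²
f(j, X) = 153 (f(j, X) = 18 + 9*((-1)²*15) = 18 + 9*(1*15) = 18 + 9*15 = 18 + 135 = 153)
(34 + 0)*f(-4, 0 + 0) = (34 + 0)*153 = 34*153 = 5202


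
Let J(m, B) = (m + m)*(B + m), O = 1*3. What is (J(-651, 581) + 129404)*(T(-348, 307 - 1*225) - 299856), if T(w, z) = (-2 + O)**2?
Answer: -66131221120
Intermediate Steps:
O = 3
J(m, B) = 2*m*(B + m) (J(m, B) = (2*m)*(B + m) = 2*m*(B + m))
T(w, z) = 1 (T(w, z) = (-2 + 3)**2 = 1**2 = 1)
(J(-651, 581) + 129404)*(T(-348, 307 - 1*225) - 299856) = (2*(-651)*(581 - 651) + 129404)*(1 - 299856) = (2*(-651)*(-70) + 129404)*(-299855) = (91140 + 129404)*(-299855) = 220544*(-299855) = -66131221120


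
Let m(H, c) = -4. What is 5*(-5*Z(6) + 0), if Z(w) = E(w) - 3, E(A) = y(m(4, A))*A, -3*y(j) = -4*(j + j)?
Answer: 1675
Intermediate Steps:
y(j) = 8*j/3 (y(j) = -(-4)*(j + j)/3 = -(-4)*2*j/3 = -(-8)*j/3 = 8*j/3)
E(A) = -32*A/3 (E(A) = ((8/3)*(-4))*A = -32*A/3)
Z(w) = -3 - 32*w/3 (Z(w) = -32*w/3 - 3 = -3 - 32*w/3)
5*(-5*Z(6) + 0) = 5*(-5*(-3 - 32/3*6) + 0) = 5*(-5*(-3 - 64) + 0) = 5*(-5*(-67) + 0) = 5*(335 + 0) = 5*335 = 1675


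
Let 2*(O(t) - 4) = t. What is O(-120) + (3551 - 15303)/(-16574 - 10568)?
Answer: -754100/13571 ≈ -55.567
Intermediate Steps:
O(t) = 4 + t/2
O(-120) + (3551 - 15303)/(-16574 - 10568) = (4 + (½)*(-120)) + (3551 - 15303)/(-16574 - 10568) = (4 - 60) - 11752/(-27142) = -56 - 11752*(-1/27142) = -56 + 5876/13571 = -754100/13571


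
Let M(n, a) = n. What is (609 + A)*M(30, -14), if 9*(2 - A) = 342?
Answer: 17190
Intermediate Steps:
A = -36 (A = 2 - ⅑*342 = 2 - 38 = -36)
(609 + A)*M(30, -14) = (609 - 36)*30 = 573*30 = 17190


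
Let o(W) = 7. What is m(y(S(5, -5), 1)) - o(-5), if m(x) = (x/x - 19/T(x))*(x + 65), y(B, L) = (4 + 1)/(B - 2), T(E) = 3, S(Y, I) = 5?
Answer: -3263/9 ≈ -362.56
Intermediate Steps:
y(B, L) = 5/(-2 + B)
m(x) = -1040/3 - 16*x/3 (m(x) = (x/x - 19/3)*(x + 65) = (1 - 19*⅓)*(65 + x) = (1 - 19/3)*(65 + x) = -16*(65 + x)/3 = -1040/3 - 16*x/3)
m(y(S(5, -5), 1)) - o(-5) = (-1040/3 - 80/(3*(-2 + 5))) - 1*7 = (-1040/3 - 80/(3*3)) - 7 = (-1040/3 - 16/3*5/3) - 7 = (-1040/3 - 80/9) - 7 = -3200/9 - 7 = -3263/9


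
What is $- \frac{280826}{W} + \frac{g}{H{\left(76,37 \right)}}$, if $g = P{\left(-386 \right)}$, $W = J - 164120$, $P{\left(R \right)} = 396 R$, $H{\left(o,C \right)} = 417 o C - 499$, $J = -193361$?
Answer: $\frac{24955858454}{38091387955} \approx 0.65516$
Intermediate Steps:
$H{\left(o,C \right)} = -499 + 417 C o$ ($H{\left(o,C \right)} = 417 C o - 499 = -499 + 417 C o$)
$W = -357481$ ($W = -193361 - 164120 = -357481$)
$g = -152856$ ($g = 396 \left(-386\right) = -152856$)
$- \frac{280826}{W} + \frac{g}{H{\left(76,37 \right)}} = - \frac{280826}{-357481} - \frac{152856}{-499 + 417 \cdot 37 \cdot 76} = \left(-280826\right) \left(- \frac{1}{357481}\right) - \frac{152856}{-499 + 1172604} = \frac{280826}{357481} - \frac{152856}{1172105} = \frac{280826}{357481} - \frac{13896}{106555} = \frac{24955858454}{38091387955}$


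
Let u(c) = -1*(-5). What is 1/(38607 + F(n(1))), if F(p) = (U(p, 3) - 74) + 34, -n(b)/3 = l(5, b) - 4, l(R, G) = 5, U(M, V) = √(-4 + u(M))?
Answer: 1/38568 ≈ 2.5928e-5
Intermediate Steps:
u(c) = 5
U(M, V) = 1 (U(M, V) = √(-4 + 5) = √1 = 1)
n(b) = -3 (n(b) = -3*(5 - 4) = -3*1 = -3)
F(p) = -39 (F(p) = (1 - 74) + 34 = -73 + 34 = -39)
1/(38607 + F(n(1))) = 1/(38607 - 39) = 1/38568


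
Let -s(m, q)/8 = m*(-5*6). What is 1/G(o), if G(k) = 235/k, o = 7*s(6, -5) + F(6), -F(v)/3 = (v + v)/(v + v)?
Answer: 10077/235 ≈ 42.881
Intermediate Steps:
s(m, q) = 240*m (s(m, q) = -8*m*(-5*6) = -8*m*(-30) = -(-240)*m = 240*m)
F(v) = -3 (F(v) = -3*(v + v)/(v + v) = -3*2*v/(2*v) = -3*2*v*1/(2*v) = -3*1 = -3)
o = 10077 (o = 7*(240*6) - 3 = 7*1440 - 3 = 10080 - 3 = 10077)
1/G(o) = 1/(235/10077) = 10077/235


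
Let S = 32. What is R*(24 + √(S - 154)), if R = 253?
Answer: 6072 + 253*I*√122 ≈ 6072.0 + 2794.5*I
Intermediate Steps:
R*(24 + √(S - 154)) = 253*(24 + √(32 - 154)) = 253*(24 + √(-122)) = 253*(24 + I*√122) = 6072 + 253*I*√122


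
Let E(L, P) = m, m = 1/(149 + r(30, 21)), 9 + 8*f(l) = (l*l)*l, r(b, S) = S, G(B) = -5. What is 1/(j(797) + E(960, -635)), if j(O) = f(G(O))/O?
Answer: -270980/4101 ≈ -66.077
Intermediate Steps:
f(l) = -9/8 + l³/8 (f(l) = -9/8 + ((l*l)*l)/8 = -9/8 + (l²*l)/8 = -9/8 + l³/8)
m = 1/170 (m = 1/(149 + 21) = 1/170 ≈ 0.0058824)
E(L, P) = 1/170
j(O) = -67/(4*O) (j(O) = (-9/8 + (⅛)*(-5)³)/O = (-9/8 + (⅛)*(-125))/O = (-9/8 - 125/8)/O = -67/(4*O))
1/(j(797) + E(960, -635)) = 1/(-67/4/797 + 1/170) = 1/(-67/4*1/797 + 1/170) = 1/(-67/3188 + 1/170) = 1/(-4101/270980) = -270980/4101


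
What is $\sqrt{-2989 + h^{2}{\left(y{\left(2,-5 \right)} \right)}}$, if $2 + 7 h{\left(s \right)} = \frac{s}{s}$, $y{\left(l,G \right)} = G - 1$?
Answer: $\frac{2 i \sqrt{36615}}{7} \approx 54.672 i$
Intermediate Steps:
$y{\left(l,G \right)} = -1 + G$
$h{\left(s \right)} = - \frac{1}{7}$ ($h{\left(s \right)} = - \frac{2}{7} + \frac{s \frac{1}{s}}{7} = - \frac{2}{7} + \frac{1}{7} \cdot 1 = - \frac{2}{7} + \frac{1}{7} = - \frac{1}{7}$)
$\sqrt{-2989 + h^{2}{\left(y{\left(2,-5 \right)} \right)}} = \sqrt{-2989 + \left(- \frac{1}{7}\right)^{2}} = \sqrt{-2989 + \frac{1}{49}} = \sqrt{- \frac{146460}{49}} = \frac{2 i \sqrt{36615}}{7}$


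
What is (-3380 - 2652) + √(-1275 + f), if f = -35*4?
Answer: -6032 + I*√1415 ≈ -6032.0 + 37.617*I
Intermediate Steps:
f = -140
(-3380 - 2652) + √(-1275 + f) = (-3380 - 2652) + √(-1275 - 140) = -6032 + √(-1415) = -6032 + I*√1415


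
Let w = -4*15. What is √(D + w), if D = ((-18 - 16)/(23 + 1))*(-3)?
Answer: I*√223/2 ≈ 7.4666*I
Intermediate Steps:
w = -60
D = 17/4 (D = -34/24*(-3) = -34*1/24*(-3) = -17/12*(-3) = 17/4 ≈ 4.2500)
√(D + w) = √(17/4 - 60) = √(-223/4) = I*√223/2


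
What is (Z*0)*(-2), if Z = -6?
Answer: 0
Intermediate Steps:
(Z*0)*(-2) = -6*0*(-2) = 0*(-2) = 0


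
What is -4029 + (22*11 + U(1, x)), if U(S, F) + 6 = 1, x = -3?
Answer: -3792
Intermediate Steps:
U(S, F) = -5 (U(S, F) = -6 + 1 = -5)
-4029 + (22*11 + U(1, x)) = -4029 + (22*11 - 5) = -4029 + (242 - 5) = -4029 + 237 = -3792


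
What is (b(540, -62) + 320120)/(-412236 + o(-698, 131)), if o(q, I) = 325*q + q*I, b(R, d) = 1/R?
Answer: -172864801/394482960 ≈ -0.43821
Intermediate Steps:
o(q, I) = 325*q + I*q
(b(540, -62) + 320120)/(-412236 + o(-698, 131)) = (1/540 + 320120)/(-412236 - 698*(325 + 131)) = (1/540 + 320120)/(-412236 - 698*456) = 172864801/(540*(-412236 - 318288)) = (172864801/540)/(-730524) = (172864801/540)*(-1/730524) = -172864801/394482960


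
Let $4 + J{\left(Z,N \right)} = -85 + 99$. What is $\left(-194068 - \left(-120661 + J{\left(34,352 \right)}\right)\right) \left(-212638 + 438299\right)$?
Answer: $-16567353637$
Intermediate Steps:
$J{\left(Z,N \right)} = 10$ ($J{\left(Z,N \right)} = -4 + \left(-85 + 99\right) = -4 + 14 = 10$)
$\left(-194068 - \left(-120661 + J{\left(34,352 \right)}\right)\right) \left(-212638 + 438299\right) = \left(-194068 + \left(120661 - 10\right)\right) \left(-212638 + 438299\right) = \left(-194068 + \left(120661 - 10\right)\right) 225661 = \left(-194068 + 120651\right) 225661 = \left(-73417\right) 225661 = -16567353637$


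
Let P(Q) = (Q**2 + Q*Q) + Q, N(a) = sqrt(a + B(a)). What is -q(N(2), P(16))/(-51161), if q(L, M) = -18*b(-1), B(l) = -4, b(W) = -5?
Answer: 90/51161 ≈ 0.0017592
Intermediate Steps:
N(a) = sqrt(-4 + a) (N(a) = sqrt(a - 4) = sqrt(-4 + a))
P(Q) = Q + 2*Q**2 (P(Q) = (Q**2 + Q**2) + Q = 2*Q**2 + Q = Q + 2*Q**2)
q(L, M) = 90 (q(L, M) = -18*(-5) = 90)
-q(N(2), P(16))/(-51161) = -90/(-51161) = -90*(-1)/51161 = -1*(-90/51161) = 90/51161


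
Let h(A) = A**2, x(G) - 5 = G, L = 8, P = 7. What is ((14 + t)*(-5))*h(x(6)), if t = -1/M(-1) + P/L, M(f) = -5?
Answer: -72963/8 ≈ -9120.4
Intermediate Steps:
x(G) = 5 + G
t = 43/40 (t = -1/(-5) + 7/8 = -1*(-1/5) + 7*(1/8) = 1/5 + 7/8 = 43/40 ≈ 1.0750)
((14 + t)*(-5))*h(x(6)) = ((14 + 43/40)*(-5))*(5 + 6)**2 = ((603/40)*(-5))*11**2 = -603/8*121 = -72963/8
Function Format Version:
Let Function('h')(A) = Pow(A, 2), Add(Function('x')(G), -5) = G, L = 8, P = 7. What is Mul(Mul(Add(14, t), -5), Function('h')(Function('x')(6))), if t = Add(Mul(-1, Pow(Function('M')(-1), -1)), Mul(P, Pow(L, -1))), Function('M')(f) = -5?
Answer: Rational(-72963, 8) ≈ -9120.4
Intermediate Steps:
Function('x')(G) = Add(5, G)
t = Rational(43, 40) (t = Add(Mul(-1, Pow(-5, -1)), Mul(7, Pow(8, -1))) = Add(Mul(-1, Rational(-1, 5)), Mul(7, Rational(1, 8))) = Add(Rational(1, 5), Rational(7, 8)) = Rational(43, 40) ≈ 1.0750)
Mul(Mul(Add(14, t), -5), Function('h')(Function('x')(6))) = Mul(Mul(Add(14, Rational(43, 40)), -5), Pow(Add(5, 6), 2)) = Mul(Mul(Rational(603, 40), -5), Pow(11, 2)) = Mul(Rational(-603, 8), 121) = Rational(-72963, 8)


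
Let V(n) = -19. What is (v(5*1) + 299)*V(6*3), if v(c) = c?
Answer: -5776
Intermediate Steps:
(v(5*1) + 299)*V(6*3) = (5*1 + 299)*(-19) = (5 + 299)*(-19) = 304*(-19) = -5776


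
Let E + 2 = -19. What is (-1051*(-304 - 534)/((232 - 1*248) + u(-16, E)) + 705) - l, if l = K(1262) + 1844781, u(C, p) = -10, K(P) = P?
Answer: -24429763/13 ≈ -1.8792e+6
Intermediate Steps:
E = -21 (E = -2 - 19 = -21)
l = 1846043 (l = 1262 + 1844781 = 1846043)
(-1051*(-304 - 534)/((232 - 1*248) + u(-16, E)) + 705) - l = (-1051*(-304 - 534)/((232 - 1*248) - 10) + 705) - 1*1846043 = (-(-880738)/((232 - 248) - 10) + 705) - 1846043 = (-(-880738)/(-16 - 10) + 705) - 1846043 = (-(-880738)/(-26) + 705) - 1846043 = (-(-880738)*(-1)/26 + 705) - 1846043 = (-1051*419/13 + 705) - 1846043 = (-440369/13 + 705) - 1846043 = -431204/13 - 1846043 = -24429763/13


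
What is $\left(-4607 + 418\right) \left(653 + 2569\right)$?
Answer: $-13496958$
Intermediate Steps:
$\left(-4607 + 418\right) \left(653 + 2569\right) = \left(-4189\right) 3222 = -13496958$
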